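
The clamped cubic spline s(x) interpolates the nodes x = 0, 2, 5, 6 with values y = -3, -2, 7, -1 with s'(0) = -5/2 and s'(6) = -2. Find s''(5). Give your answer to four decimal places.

-13.2308

With M_i denoting the second derivative at x_i, h_i = 2, 3, 1, and Δ_i = (y_(i+1) − y_i)/h_i = 1/2, 3, -8:
  2·M_0 + 10·M_1 + 3·M_2 = 6(Δ_1 - Δ_0) = 15
  3·M_1 + 8·M_2 + 1·M_3 = 6(Δ_2 - Δ_1) = -66
Clamped end conditions give two more equations: 2h_0·M_0 + h_0·M_1 = 6(Δ_0 - s'(0)) = 18 and h_2·M_2 + 2h_2·M_3 = 6(s'(6) - Δ_2) = 36.
Forward elimination and back-substitution give M_0 = 51/26, M_1 = 66/13, M_2 = -172/13, M_3 = 320/13.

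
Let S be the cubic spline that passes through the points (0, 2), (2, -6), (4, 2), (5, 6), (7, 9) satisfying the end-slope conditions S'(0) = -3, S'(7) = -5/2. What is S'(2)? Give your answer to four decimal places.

-0.4754

Write M_i for S''(x_i). With h_i = 2, 2, 1, 2 and divided differences Δ_i = -4, 4, 4, 3/2, the continuity of S' gives the tridiagonal system
  2·M_0 + 8·M_1 + 2·M_2 = 6(Δ_1 - Δ_0) = 48
  2·M_1 + 6·M_2 + 1·M_3 = 6(Δ_2 - Δ_1) = 0
  1·M_2 + 6·M_3 + 2·M_4 = 6(Δ_3 - Δ_2) = -15
Clamped end conditions give two more equations: 2h_0·M_0 + h_0·M_1 = 6(Δ_0 - S'(0)) = -6 and h_3·M_3 + 2h_3·M_4 = 6(S'(7) - Δ_3) = -24.
Hence M_0 = -337/61, M_1 = 491/61, M_2 = -163/61, M_3 = -4/61, M_4 = -364/61.
On [2, 4], S'(t) = b_1 + 2c_1·(t - 2) + 3d_1·(t - 2)² with b_1 = Δ_1 - h_1(2M_1 + M_2)/6 = -29/61, c_1 = M_1/2 = 491/122, d_1 = (M_2 - M_1)/(6h_1) = -109/122. So S'(2) = -29/61.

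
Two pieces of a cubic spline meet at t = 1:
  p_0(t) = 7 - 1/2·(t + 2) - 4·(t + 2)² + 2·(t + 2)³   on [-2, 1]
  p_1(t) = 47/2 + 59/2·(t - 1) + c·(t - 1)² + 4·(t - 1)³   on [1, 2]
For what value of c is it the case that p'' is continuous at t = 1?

14

p_0''(t) = -8 + 12·(t + 2), so p_0''(1) = 28. On the right, p_1''(1) = 2c, so c = 14.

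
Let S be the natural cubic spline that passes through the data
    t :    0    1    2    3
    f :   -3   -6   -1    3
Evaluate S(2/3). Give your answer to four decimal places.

Let M_i = S''(x_i). Step sizes h_i = 1, 1, 1; slopes of the chords Δ_i = (y_(i+1) - y_i)/h_i = -3, 5, 4.
  1·M_0 + 4·M_1 + 1·M_2 = 6(Δ_1 - Δ_0) = 48
  1·M_1 + 4·M_2 + 1·M_3 = 6(Δ_2 - Δ_1) = -6
Natural end conditions: M_0 = M_3 = 0.
Solving the tridiagonal system: M_0 = 0, M_1 = 66/5, M_2 = -24/5, M_3 = 0.
On [0, 1], S(t) = -3 - 26/5·t + 0·t² + 11/5·t³.
With t = 2/3: S(2/3) = -157/27.

-5.8148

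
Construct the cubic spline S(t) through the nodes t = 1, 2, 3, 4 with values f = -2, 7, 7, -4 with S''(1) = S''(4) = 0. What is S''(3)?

Put M_i = S'' at the i-th knot. Here h = (1, 1, 1) and Δ = (9, 0, -11), so the interior equations h_(i-1)·M_(i-1) + 2(h_(i-1)+h_i)·M_i + h_i·M_(i+1) = 6(Δ_i − Δ_(i-1)) read
  1·M_0 + 4·M_1 + 1·M_2 = 6(Δ_1 - Δ_0) = -54
  1·M_1 + 4·M_2 + 1·M_3 = 6(Δ_2 - Δ_1) = -66
Natural end conditions: M_0 = M_3 = 0.
Hence M_0 = 0, M_1 = -10, M_2 = -14, M_3 = 0.

-14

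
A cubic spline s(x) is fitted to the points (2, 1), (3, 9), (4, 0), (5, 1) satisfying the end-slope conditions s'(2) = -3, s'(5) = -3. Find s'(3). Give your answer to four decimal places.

Let M_i = s''(x_i). Step sizes h_i = 1, 1, 1; slopes of the chords Δ_i = (y_(i+1) - y_i)/h_i = 8, -9, 1.
  1·M_0 + 4·M_1 + 1·M_2 = 6(Δ_1 - Δ_0) = -102
  1·M_1 + 4·M_2 + 1·M_3 = 6(Δ_2 - Δ_1) = 60
Clamped end conditions give two more equations: 2h_0·M_0 + h_0·M_1 = 6(Δ_0 - s'(2)) = 66 and h_2·M_2 + 2h_2·M_3 = 6(s'(5) - Δ_2) = -24.
Solving the tridiagonal system: M_0 = 286/5, M_1 = -242/5, M_2 = 172/5, M_3 = -146/5.
On [3, 4], s'(x) = b_1 + 2c_1·(x - 3) + 3d_1·(x - 3)² with b_1 = Δ_1 - h_1(2M_1 + M_2)/6 = 7/5, c_1 = M_1/2 = -121/5, d_1 = (M_2 - M_1)/(6h_1) = 69/5. So s'(3) = 7/5.

1.4000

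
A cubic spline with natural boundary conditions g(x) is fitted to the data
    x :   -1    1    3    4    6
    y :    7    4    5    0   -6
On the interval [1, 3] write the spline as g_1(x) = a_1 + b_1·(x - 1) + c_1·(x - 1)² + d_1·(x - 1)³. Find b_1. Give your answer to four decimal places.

0.6875

Write m_i for g''(x_i). With h_i = 2, 2, 1, 2 and divided differences Δ_i = -3/2, 1/2, -5, -3, the continuity of g' gives the tridiagonal system
  2·m_0 + 8·m_1 + 2·m_2 = 6(Δ_1 - Δ_0) = 12
  2·m_1 + 6·m_2 + 1·m_3 = 6(Δ_2 - Δ_1) = -33
  1·m_2 + 6·m_3 + 2·m_4 = 6(Δ_3 - Δ_2) = 12
Natural end conditions: m_0 = m_4 = 0.
Solving: m_0 = 0, m_1 = 105/32, m_2 = -57/8, m_3 = 51/16, m_4 = 0.
On [1, 3], with g_1(x) = a_1 + b_1·(x - 1) + c_1·(x - 1)² + d_1·(x - 1)³: c_1 = m_1/2 = 105/64, d_1 = (m_2 - m_1)/(6h_1) = -111/128, b_1 = Δ_1 - h_1(2m_1 + m_2)/6 = 11/16.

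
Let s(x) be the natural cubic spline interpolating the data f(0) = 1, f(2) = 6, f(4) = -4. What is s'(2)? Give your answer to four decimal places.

Write M_i for s''(x_i). With h_i = 2, 2 and divided differences Δ_i = 5/2, -5, the continuity of s' gives the tridiagonal system
  2·M_0 + 8·M_1 + 2·M_2 = 6(Δ_1 - Δ_0) = -45
Natural end conditions: M_0 = M_2 = 0.
Forward elimination and back-substitution give M_0 = 0, M_1 = -45/8, M_2 = 0.
On [2, 4], s'(x) = b_1 + 2c_1·(x - 2) + 3d_1·(x - 2)² with b_1 = Δ_1 - h_1(2M_1 + M_2)/6 = -5/4, c_1 = M_1/2 = -45/16, d_1 = (M_2 - M_1)/(6h_1) = 15/32. So s'(2) = -5/4.

-1.2500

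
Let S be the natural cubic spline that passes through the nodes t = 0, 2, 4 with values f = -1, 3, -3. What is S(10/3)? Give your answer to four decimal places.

Let σ_i = S''(x_i). Step sizes h_i = 2, 2; slopes of the chords Δ_i = (y_(i+1) - y_i)/h_i = 2, -3.
  2·σ_0 + 8·σ_1 + 2·σ_2 = 6(Δ_1 - Δ_0) = -30
Natural end conditions: σ_0 = σ_2 = 0.
Solving: σ_0 = 0, σ_1 = -15/4, σ_2 = 0.
On [2, 4], S(t) = 3 - 1/2·(t - 2) - 15/8·(t - 2)² + 5/16·(t - 2)³.
With (t - 2) = 4/3: S(10/3) = -7/27.

-0.2593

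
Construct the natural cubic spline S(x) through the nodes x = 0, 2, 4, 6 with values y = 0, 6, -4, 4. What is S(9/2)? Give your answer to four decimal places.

With m_i denoting the second derivative at x_i, h_i = 2, 2, 2, and Δ_i = (y_(i+1) − y_i)/h_i = 3, -5, 4:
  2·m_0 + 8·m_1 + 2·m_2 = 6(Δ_1 - Δ_0) = -48
  2·m_1 + 8·m_2 + 2·m_3 = 6(Δ_2 - Δ_1) = 54
Natural end conditions: m_0 = m_3 = 0.
Solving: m_0 = 0, m_1 = -41/5, m_2 = 44/5, m_3 = 0.
On [4, 6], S(x) = -4 - 28/15·(x - 4) + 22/5·(x - 4)² - 11/15·(x - 4)³.
With (x - 4) = 1/2: S(9/2) = -157/40.

-3.9250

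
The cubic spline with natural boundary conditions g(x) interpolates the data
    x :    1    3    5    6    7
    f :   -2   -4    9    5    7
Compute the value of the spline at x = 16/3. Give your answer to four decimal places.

Put m_i = g'' at the i-th knot. Here h = (2, 2, 1, 1) and Δ = (-1, 13/2, -4, 2), so the interior equations h_(i-1)·m_(i-1) + 2(h_(i-1)+h_i)·m_i + h_i·m_(i+1) = 6(Δ_i − Δ_(i-1)) read
  2·m_0 + 8·m_1 + 2·m_2 = 6(Δ_1 - Δ_0) = 45
  2·m_1 + 6·m_2 + 1·m_3 = 6(Δ_2 - Δ_1) = -63
  1·m_2 + 4·m_3 + 1·m_4 = 6(Δ_3 - Δ_2) = 36
Natural end conditions: m_0 = m_4 = 0.
Solving: m_0 = 0, m_1 = 537/56, m_2 = -111/7, m_3 = 363/28, m_4 = 0.
On [5, 6], g(x) = 9 - 7/8·(x - 5) - 111/14·(x - 5)² + 269/56·(x - 5)³.
With (x - 5) = 1/3: g(16/3) = 1513/189.

8.0053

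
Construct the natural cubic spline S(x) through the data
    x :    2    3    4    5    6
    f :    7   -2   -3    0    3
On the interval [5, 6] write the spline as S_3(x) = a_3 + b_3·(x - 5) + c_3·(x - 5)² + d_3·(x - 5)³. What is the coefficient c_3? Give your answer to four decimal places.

Write σ_i for S''(x_i). With h_i = 1, 1, 1, 1 and divided differences Δ_i = -9, -1, 3, 3, the continuity of S' gives the tridiagonal system
  1·σ_0 + 4·σ_1 + 1·σ_2 = 6(Δ_1 - Δ_0) = 48
  1·σ_1 + 4·σ_2 + 1·σ_3 = 6(Δ_2 - Δ_1) = 24
  1·σ_2 + 4·σ_3 + 1·σ_4 = 6(Δ_3 - Δ_2) = 0
Natural end conditions: σ_0 = σ_4 = 0.
Solving: σ_0 = 0, σ_1 = 78/7, σ_2 = 24/7, σ_3 = -6/7, σ_4 = 0.
On [5, 6], with S_3(x) = a_3 + b_3·(x - 5) + c_3·(x - 5)² + d_3·(x - 5)³: c_3 = σ_3/2 = -3/7, d_3 = (σ_4 - σ_3)/(6h_3) = 1/7, b_3 = Δ_3 - h_3(2σ_3 + σ_4)/6 = 23/7.

-0.4286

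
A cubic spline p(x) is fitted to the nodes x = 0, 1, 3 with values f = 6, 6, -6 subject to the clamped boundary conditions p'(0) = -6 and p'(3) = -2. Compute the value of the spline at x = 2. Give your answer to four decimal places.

Put M_i = p'' at the i-th knot. Here h = (1, 2) and Δ = (0, -6), so the interior equations h_(i-1)·M_(i-1) + 2(h_(i-1)+h_i)·M_i + h_i·M_(i+1) = 6(Δ_i − Δ_(i-1)) read
  1·M_0 + 6·M_1 + 2·M_2 = 6(Δ_1 - Δ_0) = -36
Clamped end conditions give two more equations: 2h_0·M_0 + h_0·M_1 = 6(Δ_0 - p'(0)) = 36 and h_1·M_1 + 2h_1·M_2 = 6(p'(3) - Δ_1) = 24.
Solving: M_0 = 76/3, M_1 = -44/3, M_2 = 40/3.
On [1, 3], p(x) = 6 - 2/3·(x - 1) - 22/3·(x - 1)² + 7/3·(x - 1)³.
With (x - 1) = 1: p(2) = 1/3.

0.3333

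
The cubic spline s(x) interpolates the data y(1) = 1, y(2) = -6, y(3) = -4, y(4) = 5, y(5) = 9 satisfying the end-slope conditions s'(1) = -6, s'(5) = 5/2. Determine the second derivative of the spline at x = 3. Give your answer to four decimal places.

9.6250

Write m_i for s''(x_i). With h_i = 1, 1, 1, 1 and divided differences Δ_i = -7, 2, 9, 4, the continuity of s' gives the tridiagonal system
  1·m_0 + 4·m_1 + 1·m_2 = 6(Δ_1 - Δ_0) = 54
  1·m_1 + 4·m_2 + 1·m_3 = 6(Δ_2 - Δ_1) = 42
  1·m_2 + 4·m_3 + 1·m_4 = 6(Δ_3 - Δ_2) = -30
Clamped end conditions give two more equations: 2h_0·m_0 + h_0·m_1 = 6(Δ_0 - s'(1)) = -6 and h_3·m_3 + 2h_3·m_4 = 6(s'(5) - Δ_3) = -9.
Solving: m_0 = -547/56, m_1 = 379/28, m_2 = 77/8, m_3 = -281/28, m_4 = 29/56.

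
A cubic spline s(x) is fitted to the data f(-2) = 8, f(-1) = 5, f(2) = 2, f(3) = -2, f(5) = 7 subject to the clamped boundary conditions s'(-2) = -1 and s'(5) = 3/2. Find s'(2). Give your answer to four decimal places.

Put m_i = s'' at the i-th knot. Here h = (1, 3, 1, 2) and Δ = (-3, -1, -4, 9/2), so the interior equations h_(i-1)·m_(i-1) + 2(h_(i-1)+h_i)·m_i + h_i·m_(i+1) = 6(Δ_i − Δ_(i-1)) read
  1·m_0 + 8·m_1 + 3·m_2 = 6(Δ_1 - Δ_0) = 12
  3·m_1 + 8·m_2 + 1·m_3 = 6(Δ_2 - Δ_1) = -18
  1·m_2 + 6·m_3 + 2·m_4 = 6(Δ_3 - Δ_2) = 51
Clamped end conditions give two more equations: 2h_0·m_0 + h_0·m_1 = 6(Δ_0 - s'(-2)) = -12 and h_3·m_3 + 2h_3·m_4 = 6(s'(5) - Δ_3) = -18.
Hence m_0 = -458/55, m_1 = 256/55, m_2 = -62/11, m_3 = 722/55, m_4 = -1217/110.
On [2, 3], s'(x) = b_2 + 2c_2·(x - 2) + 3d_2·(x - 2)² with b_2 = Δ_2 - h_2(2m_2 + m_3)/6 = -237/55, c_2 = m_2/2 = -31/11, d_2 = (m_3 - m_2)/(6h_2) = 172/55. So s'(2) = -237/55.

-4.3091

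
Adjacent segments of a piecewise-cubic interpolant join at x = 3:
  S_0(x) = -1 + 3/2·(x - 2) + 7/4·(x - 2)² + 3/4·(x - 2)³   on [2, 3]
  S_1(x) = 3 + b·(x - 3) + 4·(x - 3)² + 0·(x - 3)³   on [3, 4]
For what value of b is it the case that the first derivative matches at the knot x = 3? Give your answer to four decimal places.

7.2500

S_0'(x) = 3/2 + 7/2·(x - 2) + 9/4·(x - 2)², so S_0'(3) = 29/4. On the right, S_1'(3) = b, so b = 29/4.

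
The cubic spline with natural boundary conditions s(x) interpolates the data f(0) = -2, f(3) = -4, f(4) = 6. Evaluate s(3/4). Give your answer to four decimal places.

-5.3125

With M_i denoting the second derivative at x_i, h_i = 3, 1, and Δ_i = (y_(i+1) − y_i)/h_i = -2/3, 10:
  3·M_0 + 8·M_1 + 1·M_2 = 6(Δ_1 - Δ_0) = 64
Natural end conditions: M_0 = M_2 = 0.
Solving the tridiagonal system: M_0 = 0, M_1 = 8, M_2 = 0.
On [0, 3], s(x) = -2 - 14/3·x + 0·x² + 4/9·x³.
With x = 3/4: s(3/4) = -85/16.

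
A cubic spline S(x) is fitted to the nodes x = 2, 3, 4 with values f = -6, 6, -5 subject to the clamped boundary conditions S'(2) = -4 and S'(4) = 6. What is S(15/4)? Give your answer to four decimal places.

-4.1133

Let m_i = S''(x_i). Step sizes h_i = 1, 1; slopes of the chords Δ_i = (y_(i+1) - y_i)/h_i = 12, -11.
  1·m_0 + 4·m_1 + 1·m_2 = 6(Δ_1 - Δ_0) = -138
Clamped end conditions give two more equations: 2h_0·m_0 + h_0·m_1 = 6(Δ_0 - S'(2)) = 96 and h_1·m_1 + 2h_1·m_2 = 6(S'(4) - Δ_1) = 102.
Solving the tridiagonal system: m_0 = 175/2, m_1 = -79, m_2 = 181/2.
On [3, 4], S(x) = 6 + 1/4·(x - 3) - 79/2·(x - 3)² + 113/4·(x - 3)³.
With (x - 3) = 3/4: S(15/4) = -1053/256.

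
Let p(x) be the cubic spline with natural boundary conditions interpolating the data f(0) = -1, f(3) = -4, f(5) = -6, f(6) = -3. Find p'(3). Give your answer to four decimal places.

Let σ_i = p''(x_i). Step sizes h_i = 3, 2, 1; slopes of the chords Δ_i = (y_(i+1) - y_i)/h_i = -1, -1, 3.
  3·σ_0 + 10·σ_1 + 2·σ_2 = 6(Δ_1 - Δ_0) = 0
  2·σ_1 + 6·σ_2 + 1·σ_3 = 6(Δ_2 - Δ_1) = 24
Natural end conditions: σ_0 = σ_3 = 0.
Solving: σ_0 = 0, σ_1 = -6/7, σ_2 = 30/7, σ_3 = 0.
On [3, 5], p'(x) = b_1 + 2c_1·(x - 3) + 3d_1·(x - 3)² with b_1 = Δ_1 - h_1(2σ_1 + σ_2)/6 = -13/7, c_1 = σ_1/2 = -3/7, d_1 = (σ_2 - σ_1)/(6h_1) = 3/7. So p'(3) = -13/7.

-1.8571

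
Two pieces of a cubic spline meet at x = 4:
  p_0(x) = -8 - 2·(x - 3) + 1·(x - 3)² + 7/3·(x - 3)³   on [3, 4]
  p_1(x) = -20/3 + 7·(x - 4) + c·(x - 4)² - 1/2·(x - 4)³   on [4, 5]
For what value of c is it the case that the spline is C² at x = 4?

8

p_0''(x) = 2 + 14·(x - 3), so p_0''(4) = 16. On the right, p_1''(4) = 2c, so c = 8.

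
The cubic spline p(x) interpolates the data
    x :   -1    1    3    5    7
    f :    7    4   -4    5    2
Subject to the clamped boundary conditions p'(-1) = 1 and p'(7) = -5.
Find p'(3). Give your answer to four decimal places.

Write M_i for p''(x_i). With h_i = 2, 2, 2, 2 and divided differences Δ_i = -3/2, -4, 9/2, -3/2, the continuity of p' gives the tridiagonal system
  2·M_0 + 8·M_1 + 2·M_2 = 6(Δ_1 - Δ_0) = -15
  2·M_1 + 8·M_2 + 2·M_3 = 6(Δ_2 - Δ_1) = 51
  2·M_2 + 8·M_3 + 2·M_4 = 6(Δ_3 - Δ_2) = -36
Clamped end conditions give two more equations: 2h_0·M_0 + h_0·M_1 = 6(Δ_0 - p'(-1)) = -15 and h_3·M_3 + 2h_3·M_4 = 6(p'(7) - Δ_3) = -21.
Solving: M_0 = -219/112, M_1 = -201/56, M_2 = 141/16, M_3 = -345/56, M_4 = -243/112.
On [3, 5], p'(x) = b_2 + 2c_2·(x - 3) + 3d_2·(x - 3)² with b_2 = Δ_2 - h_2(2M_2 + M_3)/6 = 19/28, c_2 = M_2/2 = 141/32, d_2 = (M_3 - M_2)/(6h_2) = -559/448. So p'(3) = 19/28.

0.6786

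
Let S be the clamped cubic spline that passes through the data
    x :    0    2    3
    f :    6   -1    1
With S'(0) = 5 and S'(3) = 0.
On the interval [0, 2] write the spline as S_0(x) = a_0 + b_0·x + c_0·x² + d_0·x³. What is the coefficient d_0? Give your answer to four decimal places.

With M_i denoting the second derivative at x_i, h_i = 2, 1, and Δ_i = (y_(i+1) − y_i)/h_i = -7/2, 2:
  2·M_0 + 6·M_1 + 1·M_2 = 6(Δ_1 - Δ_0) = 33
Clamped end conditions give two more equations: 2h_0·M_0 + h_0·M_1 = 6(Δ_0 - S'(0)) = -51 and h_1·M_1 + 2h_1·M_2 = 6(S'(3) - Δ_1) = -12.
Forward elimination and back-substitution give M_0 = -239/12, M_1 = 43/3, M_2 = -79/6.
On [0, 2], with S_0(x) = a_0 + b_0·x + c_0·x² + d_0·x³: c_0 = M_0/2 = -239/24, d_0 = (M_1 - M_0)/(6h_0) = 137/48, b_0 = Δ_0 - h_0(2M_0 + M_1)/6 = 5.

2.8542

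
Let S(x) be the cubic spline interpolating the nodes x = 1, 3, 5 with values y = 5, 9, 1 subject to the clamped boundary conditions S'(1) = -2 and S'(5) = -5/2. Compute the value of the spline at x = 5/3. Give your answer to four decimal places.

5.5000

Write M_i for S''(x_i). With h_i = 2, 2 and divided differences Δ_i = 2, -4, the continuity of S' gives the tridiagonal system
  2·M_0 + 8·M_1 + 2·M_2 = 6(Δ_1 - Δ_0) = -36
Clamped end conditions give two more equations: 2h_0·M_0 + h_0·M_1 = 6(Δ_0 - S'(1)) = 24 and h_1·M_1 + 2h_1·M_2 = 6(S'(5) - Δ_1) = 9.
Hence M_0 = 83/8, M_1 = -35/4, M_2 = 53/8.
On [1, 3], S(x) = 5 - 2·(x - 1) + 83/16·(x - 1)² - 51/32·(x - 1)³.
With (x - 1) = 2/3: S(5/3) = 11/2.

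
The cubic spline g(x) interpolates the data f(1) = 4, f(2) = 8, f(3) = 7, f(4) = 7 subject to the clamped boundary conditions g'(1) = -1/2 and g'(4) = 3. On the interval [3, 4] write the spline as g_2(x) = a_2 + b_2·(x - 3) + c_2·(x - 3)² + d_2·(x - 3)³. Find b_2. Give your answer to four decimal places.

Write σ_i for g''(x_i). With h_i = 1, 1, 1 and divided differences Δ_i = 4, -1, 0, the continuity of g' gives the tridiagonal system
  1·σ_0 + 4·σ_1 + 1·σ_2 = 6(Δ_1 - Δ_0) = -30
  1·σ_1 + 4·σ_2 + 1·σ_3 = 6(Δ_2 - Δ_1) = 6
Clamped end conditions give two more equations: 2h_0·σ_0 + h_0·σ_1 = 6(Δ_0 - g'(1)) = 27 and h_2·σ_2 + 2h_2·σ_3 = 6(g'(4) - Δ_2) = 18.
Solving: σ_0 = 302/15, σ_1 = -199/15, σ_2 = 44/15, σ_3 = 113/15.
On [3, 4], with g_2(x) = a_2 + b_2·(x - 3) + c_2·(x - 3)² + d_2·(x - 3)³: c_2 = σ_2/2 = 22/15, d_2 = (σ_3 - σ_2)/(6h_2) = 23/30, b_2 = Δ_2 - h_2(2σ_2 + σ_3)/6 = -67/30.

-2.2333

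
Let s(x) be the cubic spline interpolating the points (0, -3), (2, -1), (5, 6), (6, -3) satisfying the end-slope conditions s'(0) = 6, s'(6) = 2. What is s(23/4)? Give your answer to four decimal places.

Write σ_i for s''(x_i). With h_i = 2, 3, 1 and divided differences Δ_i = 1, 7/3, -9, the continuity of s' gives the tridiagonal system
  2·σ_0 + 10·σ_1 + 3·σ_2 = 6(Δ_1 - Δ_0) = 8
  3·σ_1 + 8·σ_2 + 1·σ_3 = 6(Δ_2 - Δ_1) = -68
Clamped end conditions give two more equations: 2h_0·σ_0 + h_0·σ_1 = 6(Δ_0 - s'(0)) = -30 and h_2·σ_2 + 2h_2·σ_3 = 6(s'(6) - Δ_2) = 66.
Solving the tridiagonal system: σ_0 = -451/39, σ_1 = 317/39, σ_2 = -652/39, σ_3 = 1613/39.
On [5, 6], s(x) = 6 - 805/78·(x - 5) - 326/39·(x - 5)² + 755/78·(x - 5)³.
With (x - 5) = 3/4: s(23/4) = -3925/1664.

-2.3588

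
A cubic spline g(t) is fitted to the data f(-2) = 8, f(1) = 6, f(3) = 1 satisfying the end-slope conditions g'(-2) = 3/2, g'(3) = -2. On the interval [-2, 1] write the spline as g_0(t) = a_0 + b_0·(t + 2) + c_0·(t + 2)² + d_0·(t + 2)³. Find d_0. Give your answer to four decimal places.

With m_i denoting the second derivative at x_i, h_i = 3, 2, and Δ_i = (y_(i+1) − y_i)/h_i = -2/3, -5/2:
  3·m_0 + 10·m_1 + 2·m_2 = 6(Δ_1 - Δ_0) = -11
Clamped end conditions give two more equations: 2h_0·m_0 + h_0·m_1 = 6(Δ_0 - g'(-2)) = -13 and h_1·m_1 + 2h_1·m_2 = 6(g'(3) - Δ_1) = 3.
Solving the tridiagonal system: m_0 = -53/30, m_1 = -4/5, m_2 = 23/20.
On [-2, 1], with g_0(t) = a_0 + b_0·(t + 2) + c_0·(t + 2)² + d_0·(t + 2)³: c_0 = m_0/2 = -53/60, d_0 = (m_1 - m_0)/(6h_0) = 29/540, b_0 = Δ_0 - h_0(2m_0 + m_1)/6 = 3/2.

0.0537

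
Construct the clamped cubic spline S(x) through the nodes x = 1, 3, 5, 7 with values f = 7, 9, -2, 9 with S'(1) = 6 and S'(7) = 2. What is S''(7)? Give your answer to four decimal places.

Write σ_i for S''(x_i). With h_i = 2, 2, 2 and divided differences Δ_i = 1, -11/2, 11/2, the continuity of S' gives the tridiagonal system
  2·σ_0 + 8·σ_1 + 2·σ_2 = 6(Δ_1 - Δ_0) = -39
  2·σ_1 + 8·σ_2 + 2·σ_3 = 6(Δ_2 - Δ_1) = 66
Clamped end conditions give two more equations: 2h_0·σ_0 + h_0·σ_1 = 6(Δ_0 - S'(1)) = -30 and h_2·σ_2 + 2h_2·σ_3 = 6(S'(7) - Δ_2) = -21.
Solving the tridiagonal system: σ_0 = -59/15, σ_1 = -107/15, σ_2 = 389/30, σ_3 = -176/15.

-11.7333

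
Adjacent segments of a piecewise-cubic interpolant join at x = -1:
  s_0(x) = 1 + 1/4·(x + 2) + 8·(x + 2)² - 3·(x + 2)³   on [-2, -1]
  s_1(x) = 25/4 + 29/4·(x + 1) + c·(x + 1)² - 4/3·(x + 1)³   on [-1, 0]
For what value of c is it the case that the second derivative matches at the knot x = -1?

-1

s_0''(x) = 16 - 18·(x + 2), so s_0''(-1) = -2. On the right, s_1''(-1) = 2c, so c = -1.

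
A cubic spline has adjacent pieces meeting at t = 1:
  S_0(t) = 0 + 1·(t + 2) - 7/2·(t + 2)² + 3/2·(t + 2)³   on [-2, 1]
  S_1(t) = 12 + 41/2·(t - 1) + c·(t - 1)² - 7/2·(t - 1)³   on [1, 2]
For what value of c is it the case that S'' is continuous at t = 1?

S_0''(t) = -7 + 9·(t + 2), so S_0''(1) = 20. On the right, S_1''(1) = 2c, so c = 10.

10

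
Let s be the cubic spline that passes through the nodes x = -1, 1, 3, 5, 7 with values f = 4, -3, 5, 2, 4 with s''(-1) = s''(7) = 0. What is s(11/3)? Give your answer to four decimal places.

4.9841

Let σ_i = s''(x_i). Step sizes h_i = 2, 2, 2, 2; slopes of the chords Δ_i = (y_(i+1) - y_i)/h_i = -7/2, 4, -3/2, 1.
  2·σ_0 + 8·σ_1 + 2·σ_2 = 6(Δ_1 - Δ_0) = 45
  2·σ_1 + 8·σ_2 + 2·σ_3 = 6(Δ_2 - Δ_1) = -33
  2·σ_2 + 8·σ_3 + 2·σ_4 = 6(Δ_3 - Δ_2) = 15
Natural end conditions: σ_0 = σ_4 = 0.
Hence σ_0 = 0, σ_1 = 411/56, σ_2 = -48/7, σ_3 = 201/56, σ_4 = 0.
On [3, 5], s(x) = 5 + 15/8·(x - 3) - 24/7·(x - 3)² + 195/224·(x - 3)³.
With (x - 3) = 2/3: s(11/3) = 314/63.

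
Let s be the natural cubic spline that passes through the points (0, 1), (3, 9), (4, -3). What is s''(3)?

Put m_i = s'' at the i-th knot. Here h = (3, 1) and Δ = (8/3, -12), so the interior equations h_(i-1)·m_(i-1) + 2(h_(i-1)+h_i)·m_i + h_i·m_(i+1) = 6(Δ_i − Δ_(i-1)) read
  3·m_0 + 8·m_1 + 1·m_2 = 6(Δ_1 - Δ_0) = -88
Natural end conditions: m_0 = m_2 = 0.
Hence m_0 = 0, m_1 = -11, m_2 = 0.

-11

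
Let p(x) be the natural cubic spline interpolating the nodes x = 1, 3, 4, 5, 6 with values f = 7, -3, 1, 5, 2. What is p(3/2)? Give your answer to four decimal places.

Write M_i for p''(x_i). With h_i = 2, 1, 1, 1 and divided differences Δ_i = -5, 4, 4, -3, the continuity of p' gives the tridiagonal system
  2·M_0 + 6·M_1 + 1·M_2 = 6(Δ_1 - Δ_0) = 54
  1·M_1 + 4·M_2 + 1·M_3 = 6(Δ_2 - Δ_1) = 0
  1·M_2 + 4·M_3 + 1·M_4 = 6(Δ_3 - Δ_2) = -42
Natural end conditions: M_0 = M_4 = 0.
Solving: M_0 = 0, M_1 = 384/43, M_2 = 18/43, M_3 = -456/43, M_4 = 0.
On [1, 3], p(x) = 7 - 343/43·(x - 1) + 0·(x - 1)² + 32/43·(x - 1)³.
With (x - 1) = 1/2: p(3/2) = 267/86.

3.1047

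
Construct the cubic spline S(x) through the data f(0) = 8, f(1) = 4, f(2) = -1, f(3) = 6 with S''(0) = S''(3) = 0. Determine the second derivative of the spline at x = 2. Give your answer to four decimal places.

Put M_i = S'' at the i-th knot. Here h = (1, 1, 1) and Δ = (-4, -5, 7), so the interior equations h_(i-1)·M_(i-1) + 2(h_(i-1)+h_i)·M_i + h_i·M_(i+1) = 6(Δ_i − Δ_(i-1)) read
  1·M_0 + 4·M_1 + 1·M_2 = 6(Δ_1 - Δ_0) = -6
  1·M_1 + 4·M_2 + 1·M_3 = 6(Δ_2 - Δ_1) = 72
Natural end conditions: M_0 = M_3 = 0.
Hence M_0 = 0, M_1 = -32/5, M_2 = 98/5, M_3 = 0.

19.6000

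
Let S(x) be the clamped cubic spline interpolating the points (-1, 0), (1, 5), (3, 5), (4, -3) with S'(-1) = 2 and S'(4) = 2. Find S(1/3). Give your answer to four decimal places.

2.9050

With m_i denoting the second derivative at x_i, h_i = 2, 2, 1, and Δ_i = (y_(i+1) − y_i)/h_i = 5/2, 0, -8:
  2·m_0 + 8·m_1 + 2·m_2 = 6(Δ_1 - Δ_0) = -15
  2·m_1 + 6·m_2 + 1·m_3 = 6(Δ_2 - Δ_1) = -48
Clamped end conditions give two more equations: 2h_0·m_0 + h_0·m_1 = 6(Δ_0 - S'(-1)) = 3 and h_2·m_2 + 2h_2·m_3 = 6(S'(4) - Δ_2) = 60.
Solving the tridiagonal system: m_0 = -9/46, m_1 = 87/46, m_2 = -342/23, m_3 = 861/23.
On [-1, 1], S(x) = 0 + 2·(x + 1) - 9/92·(x + 1)² + 4/23·(x + 1)³.
With (x + 1) = 4/3: S(1/3) = 1804/621.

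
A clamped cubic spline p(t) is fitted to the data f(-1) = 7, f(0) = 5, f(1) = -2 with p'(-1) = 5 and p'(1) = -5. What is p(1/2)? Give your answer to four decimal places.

Put m_i = p'' at the i-th knot. Here h = (1, 1) and Δ = (-2, -7), so the interior equations h_(i-1)·m_(i-1) + 2(h_(i-1)+h_i)·m_i + h_i·m_(i+1) = 6(Δ_i − Δ_(i-1)) read
  1·m_0 + 4·m_1 + 1·m_2 = 6(Δ_1 - Δ_0) = -30
Clamped end conditions give two more equations: 2h_0·m_0 + h_0·m_1 = 6(Δ_0 - p'(-1)) = -42 and h_1·m_1 + 2h_1·m_2 = 6(p'(1) - Δ_1) = 12.
Forward elimination and back-substitution give m_0 = -37/2, m_1 = -5, m_2 = 17/2.
On [0, 1], p(t) = 5 - 27/4·t - 5/2·t² + 9/4·t³.
With t = 1/2: p(1/2) = 41/32.

1.2813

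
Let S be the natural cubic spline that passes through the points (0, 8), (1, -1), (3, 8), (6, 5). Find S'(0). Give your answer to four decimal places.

-11.6071

Put M_i = S'' at the i-th knot. Here h = (1, 2, 3) and Δ = (-9, 9/2, -1), so the interior equations h_(i-1)·M_(i-1) + 2(h_(i-1)+h_i)·M_i + h_i·M_(i+1) = 6(Δ_i − Δ_(i-1)) read
  1·M_0 + 6·M_1 + 2·M_2 = 6(Δ_1 - Δ_0) = 81
  2·M_1 + 10·M_2 + 3·M_3 = 6(Δ_2 - Δ_1) = -33
Natural end conditions: M_0 = M_3 = 0.
Hence M_0 = 0, M_1 = 219/14, M_2 = -45/7, M_3 = 0.
On [0, 1], S'(x) = b_0 + 2c_0·x + 3d_0·x² with b_0 = Δ_0 - h_0(2M_0 + M_1)/6 = -325/28, c_0 = M_0/2 = 0, d_0 = (M_1 - M_0)/(6h_0) = 73/28. So S'(0) = -325/28.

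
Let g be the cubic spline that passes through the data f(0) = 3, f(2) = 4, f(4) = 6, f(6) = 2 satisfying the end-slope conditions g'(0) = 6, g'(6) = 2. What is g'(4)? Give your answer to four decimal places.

Let M_i = g''(x_i). Step sizes h_i = 2, 2, 2; slopes of the chords Δ_i = (y_(i+1) - y_i)/h_i = 1/2, 1, -2.
  2·M_0 + 8·M_1 + 2·M_2 = 6(Δ_1 - Δ_0) = 3
  2·M_1 + 8·M_2 + 2·M_3 = 6(Δ_2 - Δ_1) = -18
Clamped end conditions give two more equations: 2h_0·M_0 + h_0·M_1 = 6(Δ_0 - g'(0)) = -33 and h_2·M_2 + 2h_2·M_3 = 6(g'(6) - Δ_2) = 24.
Solving the tridiagonal system: M_0 = -313/30, M_1 = 131/30, M_2 = -83/15, M_3 = 263/30.
On [4, 6], g'(x) = b_2 + 2c_2·(x - 4) + 3d_2·(x - 4)² with b_2 = Δ_2 - h_2(2M_2 + M_3)/6 = -37/30, c_2 = M_2/2 = -83/30, d_2 = (M_3 - M_2)/(6h_2) = 143/120. So g'(4) = -37/30.

-1.2333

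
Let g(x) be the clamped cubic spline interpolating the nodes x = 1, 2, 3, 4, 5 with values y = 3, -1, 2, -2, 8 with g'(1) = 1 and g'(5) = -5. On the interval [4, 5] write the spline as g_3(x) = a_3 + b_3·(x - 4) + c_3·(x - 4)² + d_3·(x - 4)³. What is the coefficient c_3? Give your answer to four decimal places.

Let M_i = g''(x_i). Step sizes h_i = 1, 1, 1, 1; slopes of the chords Δ_i = (y_(i+1) - y_i)/h_i = -4, 3, -4, 10.
  1·M_0 + 4·M_1 + 1·M_2 = 6(Δ_1 - Δ_0) = 42
  1·M_1 + 4·M_2 + 1·M_3 = 6(Δ_2 - Δ_1) = -42
  1·M_2 + 4·M_3 + 1·M_4 = 6(Δ_3 - Δ_2) = 84
Clamped end conditions give two more equations: 2h_0·M_0 + h_0·M_1 = 6(Δ_0 - g'(1)) = -30 and h_3·M_3 + 2h_3·M_4 = 6(g'(5) - Δ_3) = -90.
Hence M_0 = -759/28, M_1 = 339/14, M_2 = -111/4, M_3 = 627/14, M_4 = -1887/28.
On [4, 5], with g_3(x) = a_3 + b_3·(x - 4) + c_3·(x - 4)² + d_3·(x - 4)³: c_3 = M_3/2 = 627/28, d_3 = (M_4 - M_3)/(6h_3) = -1047/56, b_3 = Δ_3 - h_3(2M_3 + M_4)/6 = 353/56.

22.3929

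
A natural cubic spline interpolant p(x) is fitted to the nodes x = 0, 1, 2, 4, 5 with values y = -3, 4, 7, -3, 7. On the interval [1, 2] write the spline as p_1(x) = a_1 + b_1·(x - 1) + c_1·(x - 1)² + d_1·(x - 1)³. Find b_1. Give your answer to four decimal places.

6.1803

With m_i denoting the second derivative at x_i, h_i = 1, 1, 2, 1, and Δ_i = (y_(i+1) − y_i)/h_i = 7, 3, -5, 10:
  1·m_0 + 4·m_1 + 1·m_2 = 6(Δ_1 - Δ_0) = -24
  1·m_1 + 6·m_2 + 2·m_3 = 6(Δ_2 - Δ_1) = -48
  2·m_2 + 6·m_3 + 1·m_4 = 6(Δ_3 - Δ_2) = 90
Natural end conditions: m_0 = m_4 = 0.
Solving: m_0 = 0, m_1 = -150/61, m_2 = -864/61, m_3 = 1203/61, m_4 = 0.
On [1, 2], with p_1(x) = a_1 + b_1·(x - 1) + c_1·(x - 1)² + d_1·(x - 1)³: c_1 = m_1/2 = -75/61, d_1 = (m_2 - m_1)/(6h_1) = -119/61, b_1 = Δ_1 - h_1(2m_1 + m_2)/6 = 377/61.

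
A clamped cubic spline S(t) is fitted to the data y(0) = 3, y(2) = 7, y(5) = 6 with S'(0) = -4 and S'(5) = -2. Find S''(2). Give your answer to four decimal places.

-3.6000

Let σ_i = S''(x_i). Step sizes h_i = 2, 3; slopes of the chords Δ_i = (y_(i+1) - y_i)/h_i = 2, -1/3.
  2·σ_0 + 10·σ_1 + 3·σ_2 = 6(Δ_1 - Δ_0) = -14
Clamped end conditions give two more equations: 2h_0·σ_0 + h_0·σ_1 = 6(Δ_0 - S'(0)) = 36 and h_1·σ_1 + 2h_1·σ_2 = 6(S'(5) - Δ_1) = -10.
Hence σ_0 = 54/5, σ_1 = -18/5, σ_2 = 2/15.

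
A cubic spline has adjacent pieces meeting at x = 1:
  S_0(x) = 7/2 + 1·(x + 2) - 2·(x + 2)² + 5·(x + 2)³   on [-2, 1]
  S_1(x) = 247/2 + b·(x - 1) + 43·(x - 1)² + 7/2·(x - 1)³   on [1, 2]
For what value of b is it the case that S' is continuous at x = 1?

S_0'(x) = 1 - 4·(x + 2) + 15·(x + 2)², so S_0'(1) = 124. On the right, S_1'(1) = b, so b = 124.

124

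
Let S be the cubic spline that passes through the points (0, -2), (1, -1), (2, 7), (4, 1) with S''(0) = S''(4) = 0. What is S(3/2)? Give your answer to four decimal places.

Write m_i for S''(x_i). With h_i = 1, 1, 2 and divided differences Δ_i = 1, 8, -3, the continuity of S' gives the tridiagonal system
  1·m_0 + 4·m_1 + 1·m_2 = 6(Δ_1 - Δ_0) = 42
  1·m_1 + 6·m_2 + 2·m_3 = 6(Δ_2 - Δ_1) = -66
Natural end conditions: m_0 = m_3 = 0.
Solving: m_0 = 0, m_1 = 318/23, m_2 = -306/23, m_3 = 0.
On [1, 2], S(t) = -1 + 129/23·(t - 1) + 159/23·(t - 1)² - 104/23·(t - 1)³.
With (t - 1) = 1/2: S(3/2) = 273/92.

2.9674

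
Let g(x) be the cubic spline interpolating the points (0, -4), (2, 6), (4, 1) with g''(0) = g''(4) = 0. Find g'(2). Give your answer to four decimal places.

1.2500

Write M_i for g''(x_i). With h_i = 2, 2 and divided differences Δ_i = 5, -5/2, the continuity of g' gives the tridiagonal system
  2·M_0 + 8·M_1 + 2·M_2 = 6(Δ_1 - Δ_0) = -45
Natural end conditions: M_0 = M_2 = 0.
Hence M_0 = 0, M_1 = -45/8, M_2 = 0.
On [2, 4], g'(x) = b_1 + 2c_1·(x - 2) + 3d_1·(x - 2)² with b_1 = Δ_1 - h_1(2M_1 + M_2)/6 = 5/4, c_1 = M_1/2 = -45/16, d_1 = (M_2 - M_1)/(6h_1) = 15/32. So g'(2) = 5/4.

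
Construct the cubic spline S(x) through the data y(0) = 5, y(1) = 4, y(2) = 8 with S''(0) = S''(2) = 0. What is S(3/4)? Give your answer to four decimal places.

3.8398

Let M_i = S''(x_i). Step sizes h_i = 1, 1; slopes of the chords Δ_i = (y_(i+1) - y_i)/h_i = -1, 4.
  1·M_0 + 4·M_1 + 1·M_2 = 6(Δ_1 - Δ_0) = 30
Natural end conditions: M_0 = M_2 = 0.
Solving the tridiagonal system: M_0 = 0, M_1 = 15/2, M_2 = 0.
On [0, 1], S(x) = 5 - 9/4·x + 0·x² + 5/4·x³.
With x = 3/4: S(3/4) = 983/256.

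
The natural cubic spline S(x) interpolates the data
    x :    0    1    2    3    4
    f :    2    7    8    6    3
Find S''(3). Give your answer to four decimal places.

Let M_i = S''(x_i). Step sizes h_i = 1, 1, 1, 1; slopes of the chords Δ_i = (y_(i+1) - y_i)/h_i = 5, 1, -2, -3.
  1·M_0 + 4·M_1 + 1·M_2 = 6(Δ_1 - Δ_0) = -24
  1·M_1 + 4·M_2 + 1·M_3 = 6(Δ_2 - Δ_1) = -18
  1·M_2 + 4·M_3 + 1·M_4 = 6(Δ_3 - Δ_2) = -6
Natural end conditions: M_0 = M_4 = 0.
Solving: M_0 = 0, M_1 = -21/4, M_2 = -3, M_3 = -3/4, M_4 = 0.

-0.7500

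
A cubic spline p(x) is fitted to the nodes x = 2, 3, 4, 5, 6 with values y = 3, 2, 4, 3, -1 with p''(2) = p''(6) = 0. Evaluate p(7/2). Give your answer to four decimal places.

Write σ_i for p''(x_i). With h_i = 1, 1, 1, 1 and divided differences Δ_i = -1, 2, -1, -4, the continuity of p' gives the tridiagonal system
  1·σ_0 + 4·σ_1 + 1·σ_2 = 6(Δ_1 - Δ_0) = 18
  1·σ_1 + 4·σ_2 + 1·σ_3 = 6(Δ_2 - Δ_1) = -18
  1·σ_2 + 4·σ_3 + 1·σ_4 = 6(Δ_3 - Δ_2) = -18
Natural end conditions: σ_0 = σ_4 = 0.
Forward elimination and back-substitution give σ_0 = 0, σ_1 = 81/14, σ_2 = -36/7, σ_3 = -45/14, σ_4 = 0.
On [3, 4], p(x) = 2 + 13/14·(x - 3) + 81/28·(x - 3)² - 51/28·(x - 3)³.
With (x - 3) = 1/2: p(7/2) = 663/224.

2.9598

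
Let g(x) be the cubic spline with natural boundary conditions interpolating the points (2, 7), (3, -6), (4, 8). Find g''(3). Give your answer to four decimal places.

With m_i denoting the second derivative at x_i, h_i = 1, 1, and Δ_i = (y_(i+1) − y_i)/h_i = -13, 14:
  1·m_0 + 4·m_1 + 1·m_2 = 6(Δ_1 - Δ_0) = 162
Natural end conditions: m_0 = m_2 = 0.
Forward elimination and back-substitution give m_0 = 0, m_1 = 81/2, m_2 = 0.

40.5000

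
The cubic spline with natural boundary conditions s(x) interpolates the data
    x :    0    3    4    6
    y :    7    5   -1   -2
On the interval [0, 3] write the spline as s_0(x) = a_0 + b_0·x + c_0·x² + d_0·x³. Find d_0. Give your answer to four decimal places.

Let m_i = s''(x_i). Step sizes h_i = 3, 1, 2; slopes of the chords Δ_i = (y_(i+1) - y_i)/h_i = -2/3, -6, -1/2.
  3·m_0 + 8·m_1 + 1·m_2 = 6(Δ_1 - Δ_0) = -32
  1·m_1 + 6·m_2 + 2·m_3 = 6(Δ_2 - Δ_1) = 33
Natural end conditions: m_0 = m_3 = 0.
Solving the tridiagonal system: m_0 = 0, m_1 = -225/47, m_2 = 296/47, m_3 = 0.
On [0, 3], with s_0(x) = a_0 + b_0·x + c_0·x² + d_0·x³: c_0 = m_0/2 = 0, d_0 = (m_1 - m_0)/(6h_0) = -25/94, b_0 = Δ_0 - h_0(2m_0 + m_1)/6 = 487/282.

-0.2660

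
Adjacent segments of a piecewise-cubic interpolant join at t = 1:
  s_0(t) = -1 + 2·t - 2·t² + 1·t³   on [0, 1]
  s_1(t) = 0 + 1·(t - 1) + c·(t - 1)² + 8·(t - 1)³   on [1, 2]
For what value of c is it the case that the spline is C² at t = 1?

1

s_0''(t) = -4 + 6·t, so s_0''(1) = 2. On the right, s_1''(1) = 2c, so c = 1.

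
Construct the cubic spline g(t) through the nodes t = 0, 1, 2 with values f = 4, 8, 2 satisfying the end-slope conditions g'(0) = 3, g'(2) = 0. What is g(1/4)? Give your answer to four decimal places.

Put m_i = g'' at the i-th knot. Here h = (1, 1) and Δ = (4, -6), so the interior equations h_(i-1)·m_(i-1) + 2(h_(i-1)+h_i)·m_i + h_i·m_(i+1) = 6(Δ_i − Δ_(i-1)) read
  1·m_0 + 4·m_1 + 1·m_2 = 6(Δ_1 - Δ_0) = -60
Clamped end conditions give two more equations: 2h_0·m_0 + h_0·m_1 = 6(Δ_0 - g'(0)) = 6 and h_1·m_1 + 2h_1·m_2 = 6(g'(2) - Δ_1) = 36.
Forward elimination and back-substitution give m_0 = 33/2, m_1 = -27, m_2 = 63/2.
On [0, 1], g(t) = 4 + 3·t + 33/4·t² - 29/4·t³.
With t = 1/4: g(1/4) = 1319/256.

5.1523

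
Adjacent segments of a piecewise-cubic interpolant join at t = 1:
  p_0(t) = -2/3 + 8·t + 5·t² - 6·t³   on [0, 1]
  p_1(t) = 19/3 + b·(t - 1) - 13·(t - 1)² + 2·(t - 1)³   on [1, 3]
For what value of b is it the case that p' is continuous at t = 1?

0

p_0'(t) = 8 + 10·t - 18·t², so p_0'(1) = 0. On the right, p_1'(1) = b, so b = 0.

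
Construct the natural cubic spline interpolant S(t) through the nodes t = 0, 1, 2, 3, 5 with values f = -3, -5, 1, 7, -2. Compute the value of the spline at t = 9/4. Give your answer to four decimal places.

2.9303

Let M_i = S''(x_i). Step sizes h_i = 1, 1, 1, 2; slopes of the chords Δ_i = (y_(i+1) - y_i)/h_i = -2, 6, 6, -9/2.
  1·M_0 + 4·M_1 + 1·M_2 = 6(Δ_1 - Δ_0) = 48
  1·M_1 + 4·M_2 + 1·M_3 = 6(Δ_2 - Δ_1) = 0
  1·M_2 + 6·M_3 + 2·M_4 = 6(Δ_3 - Δ_2) = -63
Natural end conditions: M_0 = M_4 = 0.
Forward elimination and back-substitution give M_0 = 0, M_1 = 1041/86, M_2 = -18/43, M_3 = -897/86, M_4 = 0.
On [2, 3], S(t) = 1 + 1355/172·(t - 2) - 9/43·(t - 2)² - 287/172·(t - 2)³.
With (t - 2) = 1/4: S(9/4) = 32257/11008.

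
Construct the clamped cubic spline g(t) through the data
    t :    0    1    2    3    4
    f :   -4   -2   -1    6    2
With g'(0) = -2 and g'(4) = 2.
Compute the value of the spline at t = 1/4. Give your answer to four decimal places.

Write m_i for g''(x_i). With h_i = 1, 1, 1, 1 and divided differences Δ_i = 2, 1, 7, -4, the continuity of g' gives the tridiagonal system
  1·m_0 + 4·m_1 + 1·m_2 = 6(Δ_1 - Δ_0) = -6
  1·m_1 + 4·m_2 + 1·m_3 = 6(Δ_2 - Δ_1) = 36
  1·m_2 + 4·m_3 + 1·m_4 = 6(Δ_3 - Δ_2) = -66
Clamped end conditions give two more equations: 2h_0·m_0 + h_0·m_1 = 6(Δ_0 - g'(0)) = 24 and h_3·m_3 + 2h_3·m_4 = 6(g'(4) - Δ_3) = 36.
Forward elimination and back-substitution give m_0 = 121/7, m_1 = -74/7, m_2 = 19, m_3 = -206/7, m_4 = 229/7.
On [0, 1], g(t) = -4 - 2·t + 121/14·t² - 65/14·t³.
With t = 1/4: g(1/4) = -3613/896.

-4.0324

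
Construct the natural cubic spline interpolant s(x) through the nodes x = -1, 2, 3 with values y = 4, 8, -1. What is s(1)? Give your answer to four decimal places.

10.9722

Put σ_i = s'' at the i-th knot. Here h = (3, 1) and Δ = (4/3, -9), so the interior equations h_(i-1)·σ_(i-1) + 2(h_(i-1)+h_i)·σ_i + h_i·σ_(i+1) = 6(Δ_i − Δ_(i-1)) read
  3·σ_0 + 8·σ_1 + 1·σ_2 = 6(Δ_1 - Δ_0) = -62
Natural end conditions: σ_0 = σ_2 = 0.
Solving the tridiagonal system: σ_0 = 0, σ_1 = -31/4, σ_2 = 0.
On [-1, 2], s(x) = 4 + 125/24·(x + 1) + 0·(x + 1)² - 31/72·(x + 1)³.
With (x + 1) = 2: s(1) = 395/36.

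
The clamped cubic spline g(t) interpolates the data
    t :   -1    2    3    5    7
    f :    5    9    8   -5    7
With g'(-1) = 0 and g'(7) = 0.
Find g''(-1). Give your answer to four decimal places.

1.8896

Put σ_i = g'' at the i-th knot. Here h = (3, 1, 2, 2) and Δ = (4/3, -1, -13/2, 6), so the interior equations h_(i-1)·σ_(i-1) + 2(h_(i-1)+h_i)·σ_i + h_i·σ_(i+1) = 6(Δ_i − Δ_(i-1)) read
  3·σ_0 + 8·σ_1 + 1·σ_2 = 6(Δ_1 - Δ_0) = -14
  1·σ_1 + 6·σ_2 + 2·σ_3 = 6(Δ_2 - Δ_1) = -33
  2·σ_2 + 8·σ_3 + 2·σ_4 = 6(Δ_3 - Δ_2) = 75
Clamped end conditions give two more equations: 2h_0·σ_0 + h_0·σ_1 = 6(Δ_0 - g'(-1)) = 8 and h_3·σ_3 + 2h_3·σ_4 = 6(g'(7) - Δ_3) = -36.
Solving: σ_0 = 907/480, σ_1 = -89/80, σ_2 = -1723/160, σ_3 = 1309/80, σ_4 = -2749/160.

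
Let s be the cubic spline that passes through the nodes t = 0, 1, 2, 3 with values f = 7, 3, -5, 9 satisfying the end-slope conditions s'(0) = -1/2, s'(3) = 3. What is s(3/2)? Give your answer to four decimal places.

Put M_i = s'' at the i-th knot. Here h = (1, 1, 1) and Δ = (-4, -8, 14), so the interior equations h_(i-1)·M_(i-1) + 2(h_(i-1)+h_i)·M_i + h_i·M_(i+1) = 6(Δ_i − Δ_(i-1)) read
  1·M_0 + 4·M_1 + 1·M_2 = 6(Δ_1 - Δ_0) = -24
  1·M_1 + 4·M_2 + 1·M_3 = 6(Δ_2 - Δ_1) = 132
Clamped end conditions give two more equations: 2h_0·M_0 + h_0·M_1 = 6(Δ_0 - s'(0)) = -21 and h_2·M_2 + 2h_2·M_3 = 6(s'(3) - Δ_2) = -66.
Hence M_0 = -16/15, M_1 = -283/15, M_2 = 788/15, M_3 = -889/15.
On [1, 2], s(t) = 3 - 157/15·(t - 1) - 283/30·(t - 1)² + 119/10·(t - 1)³.
With (t - 1) = 1/2: s(3/2) = -149/48.

-3.1042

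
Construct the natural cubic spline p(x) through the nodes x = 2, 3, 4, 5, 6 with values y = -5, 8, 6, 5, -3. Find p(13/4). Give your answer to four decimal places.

8.4475

With M_i denoting the second derivative at x_i, h_i = 1, 1, 1, 1, and Δ_i = (y_(i+1) − y_i)/h_i = 13, -2, -1, -8:
  1·M_0 + 4·M_1 + 1·M_2 = 6(Δ_1 - Δ_0) = -90
  1·M_1 + 4·M_2 + 1·M_3 = 6(Δ_2 - Δ_1) = 6
  1·M_2 + 4·M_3 + 1·M_4 = 6(Δ_3 - Δ_2) = -42
Natural end conditions: M_0 = M_4 = 0.
Hence M_0 = 0, M_1 = -177/7, M_2 = 78/7, M_3 = -93/7, M_4 = 0.
On [3, 4], p(x) = 8 + 32/7·(x - 3) - 177/14·(x - 3)² + 85/14·(x - 3)³.
With (x - 3) = 1/4: p(13/4) = 7569/896.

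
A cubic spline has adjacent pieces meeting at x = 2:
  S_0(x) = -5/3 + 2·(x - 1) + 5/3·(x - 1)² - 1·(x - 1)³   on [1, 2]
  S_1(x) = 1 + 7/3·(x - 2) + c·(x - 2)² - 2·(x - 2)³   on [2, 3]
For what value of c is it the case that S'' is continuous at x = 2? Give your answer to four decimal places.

S_0''(x) = 10/3 - 6·(x - 1), so S_0''(2) = -8/3. On the right, S_1''(2) = 2c, so c = -4/3.

-1.3333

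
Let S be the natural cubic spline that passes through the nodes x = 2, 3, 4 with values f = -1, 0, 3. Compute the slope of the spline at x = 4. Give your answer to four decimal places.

Put M_i = S'' at the i-th knot. Here h = (1, 1) and Δ = (1, 3), so the interior equations h_(i-1)·M_(i-1) + 2(h_(i-1)+h_i)·M_i + h_i·M_(i+1) = 6(Δ_i − Δ_(i-1)) read
  1·M_0 + 4·M_1 + 1·M_2 = 6(Δ_1 - Δ_0) = 12
Natural end conditions: M_0 = M_2 = 0.
Forward elimination and back-substitution give M_0 = 0, M_1 = 3, M_2 = 0.
On [3, 4], S'(x) = b_1 + 2c_1·(x - 3) + 3d_1·(x - 3)² with b_1 = Δ_1 - h_1(2M_1 + M_2)/6 = 2, c_1 = M_1/2 = 3/2, d_1 = (M_2 - M_1)/(6h_1) = -1/2. So S'(4) = 7/2.

3.5000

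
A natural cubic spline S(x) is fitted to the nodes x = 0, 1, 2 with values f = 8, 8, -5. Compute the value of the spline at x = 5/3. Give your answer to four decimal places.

With m_i denoting the second derivative at x_i, h_i = 1, 1, and Δ_i = (y_(i+1) − y_i)/h_i = 0, -13:
  1·m_0 + 4·m_1 + 1·m_2 = 6(Δ_1 - Δ_0) = -78
Natural end conditions: m_0 = m_2 = 0.
Solving: m_0 = 0, m_1 = -39/2, m_2 = 0.
On [1, 2], S(x) = 8 - 13/2·(x - 1) - 39/4·(x - 1)² + 13/4·(x - 1)³.
With (x - 1) = 2/3: S(5/3) = 8/27.

0.2963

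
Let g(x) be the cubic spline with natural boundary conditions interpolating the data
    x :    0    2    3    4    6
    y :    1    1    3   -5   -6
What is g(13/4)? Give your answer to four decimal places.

1.6202

Let m_i = g''(x_i). Step sizes h_i = 2, 1, 1, 2; slopes of the chords Δ_i = (y_(i+1) - y_i)/h_i = 0, 2, -8, -1/2.
  2·m_0 + 6·m_1 + 1·m_2 = 6(Δ_1 - Δ_0) = 12
  1·m_1 + 4·m_2 + 1·m_3 = 6(Δ_2 - Δ_1) = -60
  1·m_2 + 6·m_3 + 2·m_4 = 6(Δ_3 - Δ_2) = 45
Natural end conditions: m_0 = m_4 = 0.
Forward elimination and back-substitution give m_0 = 0, m_1 = 227/44, m_2 = -417/22, m_3 = 469/44, m_4 = 0.
On [3, 4], g(x) = 3 - 83/24·(x - 3) - 417/44·(x - 3)² + 1303/264·(x - 3)³.
With (x - 3) = 1/4: g(13/4) = 9125/5632.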